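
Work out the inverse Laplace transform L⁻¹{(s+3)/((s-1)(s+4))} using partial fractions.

Using partial fractions, f(t) = (4e^t + e^(-4t))/5

Final answer: (4e^t + e^(-4t))/5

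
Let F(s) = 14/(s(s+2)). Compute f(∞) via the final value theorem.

f(∞) = lim_{s→0} s·14/(s(s+2)) = lim_{s→0} 14/(s+2) = 14/2 = 7

Final answer: 7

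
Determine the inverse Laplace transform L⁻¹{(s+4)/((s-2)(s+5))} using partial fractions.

Using partial fractions, f(t) = (6e^(2t) + e^(-5t))/7

Final answer: (6e^(2t) + e^(-5t))/7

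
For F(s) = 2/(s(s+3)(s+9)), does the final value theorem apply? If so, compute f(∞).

Poles of sF(s) = 2/((s+3)(s+9)) are at s = -3 and s = -9, both in the left half-plane. Theorem applies. f(∞) = lim_{s→0} sF(s) = 2/(3·9) = 2/27

Final answer: 2/27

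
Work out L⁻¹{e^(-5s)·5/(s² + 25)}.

L⁻¹{5/(s² + 25)} = sin(5t). By the time shift theorem, L⁻¹{e^(-as)F(s)} = u(t-a)f(t-a) with a=5, so L⁻¹{e^(-5s)·5/(s² + 25)} = u(t-5)·sin(5(t-5))

Final answer: u(t-5)·sin(5(t-5))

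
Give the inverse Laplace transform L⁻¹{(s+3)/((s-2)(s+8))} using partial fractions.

Using partial fractions, f(t) = (5e^(2t) + 5e^(-8t))/10

Final answer: (5e^(2t) + 5e^(-8t))/10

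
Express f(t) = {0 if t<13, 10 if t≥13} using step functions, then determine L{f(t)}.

f(t) = 10·u(t-13). L{u(t-13)} = e^(-13s)/s, so L{f(t)} = 10·e^(-13s)/s

Final answer: 10·e^(-13s)/s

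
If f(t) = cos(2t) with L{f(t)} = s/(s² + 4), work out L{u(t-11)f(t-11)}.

Time shift theorem: L{u(t-a)f(t-a)} = e^(-as)F(s). Here a=11, F(s) = s/(s² + 4), so L{u(t-11)f(t-11)} = e^(-11s)·s/(s² + 4)

Final answer: e^(-11s)·s/(s² + 4)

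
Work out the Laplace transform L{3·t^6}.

L{t^n} = n!/s^(n+1), so L{t^6} = 720/s^7. Then L{3·t^6} = 3·720/s^7 = 2160/s^7

Final answer: 2160/s^7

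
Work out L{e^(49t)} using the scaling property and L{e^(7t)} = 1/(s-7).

Using L{f(at)} = (1/a)F(s/a) with a=7 and f(t) = e^(7t): L{e^(49t)} = (1/7) · 1/((s/7)-7) = (1/7) · 7/(s-49) = 1/(s-49)

Final answer: 1/(s-49)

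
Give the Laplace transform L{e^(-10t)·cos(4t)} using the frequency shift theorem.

Frequency shift: L{e^(at)f(t)} = F(s-a). L{e^(-10t)·cos(4t)} = (s+10)/((s+10)² + 16)

Final answer: (s+10)/((s+10)² + 16)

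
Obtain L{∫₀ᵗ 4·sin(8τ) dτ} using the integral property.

L{∫₀ᵗ f(τ)dτ} = F(s)/s with F(s) = 32/(s² + 64), so the result is (32/(s² + 64))/s = 32/(s(s² + 64))

Final answer: 32/(s(s² + 64))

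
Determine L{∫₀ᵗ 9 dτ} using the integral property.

L{∫₀ᵗ f(τ)dτ} = F(s)/s with f(t) = 9. F(s) = 9/s, so L{∫₀ᵗ 9 dτ} = (9/s)/s = 9/s². (Check: ∫₀ᵗ 9 dτ = 9t.)

Final answer: 9/s²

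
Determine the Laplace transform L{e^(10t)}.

L{e^(at)} = 1/(s-a), so L{e^(10t)} = 1/(s-10)

Final answer: 1/(s-10)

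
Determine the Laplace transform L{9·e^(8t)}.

L{e^(at)} = 1/(s-a), so L{e^(8t)} = 1/(s-8). Then L{9·e^(8t)} = 9/(s-8)

Final answer: 9/(s-8)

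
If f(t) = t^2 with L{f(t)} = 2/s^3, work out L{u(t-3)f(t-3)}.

Time shift theorem: L{u(t-a)f(t-a)} = e^(-as)F(s). Here a=3, F(s) = 2/s^3, so L{u(t-3)f(t-3)} = e^(-3s)·2/s^3

Final answer: e^(-3s)·2/s^3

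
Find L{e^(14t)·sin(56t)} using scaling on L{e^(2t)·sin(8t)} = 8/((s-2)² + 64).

Scaling with a=7: L{e^(14t)·sin(56t)} = (1/7) · 8/((s/7-2)² + 64). Simplifying: 56/((s-14)² + 3136)

Final answer: 56/((s-14)² + 3136)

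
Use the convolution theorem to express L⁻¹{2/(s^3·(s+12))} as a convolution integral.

2/(s^3·(s+12)) = (2/s^3)·(1/(s+12)) = L{t^2}·L{e^(-12t)}. So f(t) = t^2*e^(-12t) = ∫₀ᵗ τ^2·e^(-12(t-τ)) dτ

Final answer: ∫₀ᵗ τ^2·e^(-12(t-τ)) dτ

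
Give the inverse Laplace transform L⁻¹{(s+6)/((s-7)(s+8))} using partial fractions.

Using partial fractions, f(t) = (13e^(7t) + 2e^(-8t))/15

Final answer: (13e^(7t) + 2e^(-8t))/15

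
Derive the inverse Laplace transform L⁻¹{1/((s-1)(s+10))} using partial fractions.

Decompose: A/(s-1) + B/(s+10). A = 1/11, B = -1/11. f(t) = (e^t - e^(-10t))/11

Final answer: (e^t - e^(-10t))/11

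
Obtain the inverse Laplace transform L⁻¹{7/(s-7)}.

L⁻¹{1/(s-a)} = e^(at), so L⁻¹{1/(s-7)} = e^(7t), and L⁻¹{7/(s-7)} = 7·e^(7t)

Final answer: 7·e^(7t)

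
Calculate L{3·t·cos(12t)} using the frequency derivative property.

L{cos(12t)} = s/(s² + 144). Derivative: d/ds[s/(s² + 144)] = [(s² + 144) - s·2s]/(s² + 144)² = (144 - s²)/(s² + 144)². So L{t·cos(12t)} = -F'(s) = (s² - 144)/(s² + 144)². Then L{3·t·cos(12t)} = 3·(s² - 144)/(s² + 144)²

Final answer: 3·(s² - 144)/(s² + 144)²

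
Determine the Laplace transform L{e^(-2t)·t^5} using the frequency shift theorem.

L{e^(at)·t^n} = n!/(s-a)^(n+1), so L{e^(-2t)·t^5} = 120/(s+2)^6

Final answer: 120/(s+2)^6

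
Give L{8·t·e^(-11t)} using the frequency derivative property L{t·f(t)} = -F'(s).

L{e^(-11t)} = 1/(s+11). By frequency derivative: L{t·e^(-11t)} = -d/ds[1/(s+11)] = -(-1)/(s+11)² = 1/(s+11)². Then L{8·t·e^(-11t)} = 8·1/(s+11)² = 8/(s+11)²

Final answer: 8/(s+11)²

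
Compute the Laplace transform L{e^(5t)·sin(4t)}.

L{e^(at)·sin(ωt)} = ω/((s-a)² + ω²), so L{e^(5t)·sin(4t)} = 4/((s-5)² + 16)

Final answer: 4/((s-5)² + 16)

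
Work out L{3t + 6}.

L{3t + 6} = 3·L{t} + 6·L{1} = 3/s² + 6/s

Final answer: 3/s² + 6/s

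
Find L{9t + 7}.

L{9t + 7} = 9·L{t} + 7·L{1} = 9/s² + 7/s

Final answer: 9/s² + 7/s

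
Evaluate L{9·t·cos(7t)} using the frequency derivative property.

L{cos(7t)} = s/(s² + 49). Derivative: d/ds[s/(s² + 49)] = [(s² + 49) - s·2s]/(s² + 49)² = (49 - s²)/(s² + 49)². So L{t·cos(7t)} = -F'(s) = (s² - 49)/(s² + 49)². Then L{9·t·cos(7t)} = 9·(s² - 49)/(s² + 49)²

Final answer: 9·(s² - 49)/(s² + 49)²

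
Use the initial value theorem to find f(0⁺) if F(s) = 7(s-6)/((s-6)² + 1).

f(0⁺) = lim_{s→∞} sF(s) = lim_{s→∞} 7s(s-6)/((s-6)² + 1) = 7

Final answer: 7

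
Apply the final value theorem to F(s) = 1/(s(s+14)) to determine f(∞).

f(∞) = lim_{s→0} s·1/(s(s+14)) = lim_{s→0} 1/(s+14) = 1/14 = 1/14

Final answer: 1/14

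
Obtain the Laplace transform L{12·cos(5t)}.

L{cos(ωt)} = s/(s² + ω²), so L{cos(5t)} = s/(s² + 25). Then L{12·cos(5t)} = 12·s/(s² + 25) = 12s/(s² + 25)

Final answer: 12s/(s² + 25)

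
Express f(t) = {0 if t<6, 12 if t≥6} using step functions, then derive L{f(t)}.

f(t) = 12·u(t-6). L{u(t-6)} = e^(-6s)/s, so L{f(t)} = 12·e^(-6s)/s

Final answer: 12·e^(-6s)/s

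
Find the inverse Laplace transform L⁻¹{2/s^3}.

L⁻¹{n!/s^(n+1)} = t^n with n=2. So L⁻¹{2/s^3} = t^2

Final answer: t^2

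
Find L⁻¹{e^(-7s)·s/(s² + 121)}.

L⁻¹{s/(s² + 121)} = cos(11t). By the time shift theorem, L⁻¹{e^(-as)F(s)} = u(t-a)f(t-a) with a=7, so L⁻¹{e^(-7s)·s/(s² + 121)} = u(t-7)·cos(11(t-7))

Final answer: u(t-7)·cos(11(t-7))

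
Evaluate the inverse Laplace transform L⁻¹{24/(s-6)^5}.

L⁻¹{n!/(s-a)^(n+1)} = t^n·e^(at), so L⁻¹{24/(s-6)^5} = t^4·e^(6t)

Final answer: t^4·e^(6t)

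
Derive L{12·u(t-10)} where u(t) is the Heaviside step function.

L{u(t-a)} = e^(-as)/s. Here a=10, so L{u(t-10)} = e^(-10s)/s, and L{12·u(t-10)} = 12·e^(-10s)/s

Final answer: 12·e^(-10s)/s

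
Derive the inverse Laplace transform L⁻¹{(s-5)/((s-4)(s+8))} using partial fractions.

Using partial fractions, f(t) = (-e^(4t) + 13e^(-8t))/12

Final answer: (-e^(4t) + 13e^(-8t))/12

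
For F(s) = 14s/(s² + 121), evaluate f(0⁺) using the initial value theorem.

f(0⁺) = lim_{s→∞} s·14s/(s² + 121) = lim_{s→∞} 14s²/(s² + 121) = 14

Final answer: 14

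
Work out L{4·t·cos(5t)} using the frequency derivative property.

L{cos(5t)} = s/(s² + 25). Derivative: d/ds[s/(s² + 25)] = [(s² + 25) - s·2s]/(s² + 25)² = (25 - s²)/(s² + 25)². So L{t·cos(5t)} = -F'(s) = (s² - 25)/(s² + 25)². Then L{4·t·cos(5t)} = 4·(s² - 25)/(s² + 25)²

Final answer: 4·(s² - 25)/(s² + 25)²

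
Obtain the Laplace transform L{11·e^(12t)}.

L{e^(at)} = 1/(s-a), so L{e^(12t)} = 1/(s-12). Then L{11·e^(12t)} = 11/(s-12)

Final answer: 11/(s-12)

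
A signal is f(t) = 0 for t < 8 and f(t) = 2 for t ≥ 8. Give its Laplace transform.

f(t) = 2·u(t-8). L{u(t-8)} = e^(-8s)/s, so L{f(t)} = 2·e^(-8s)/s

Final answer: 2·e^(-8s)/s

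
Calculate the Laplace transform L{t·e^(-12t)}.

L{t^n·e^(at)} = n!/(s-a)^(n+1), so L{t·e^(-12t)} = 1/(s+12)^2

Final answer: 1/(s+12)^2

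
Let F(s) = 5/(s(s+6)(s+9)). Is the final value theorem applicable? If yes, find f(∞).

Poles of sF(s) = 5/((s+6)(s+9)) are at s = -6 and s = -9, both in the left half-plane. Theorem applies. f(∞) = lim_{s→0} sF(s) = 5/(6·9) = 5/54

Final answer: 5/54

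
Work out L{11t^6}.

L{t^n} = n!/s^(n+1). So L{11t^6} = 11·6!/s^7 = 7920/s^7

Final answer: 7920/s^7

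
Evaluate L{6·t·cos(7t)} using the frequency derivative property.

L{cos(7t)} = s/(s² + 49). Derivative: d/ds[s/(s² + 49)] = [(s² + 49) - s·2s]/(s² + 49)² = (49 - s²)/(s² + 49)². So L{t·cos(7t)} = -F'(s) = (s² - 49)/(s² + 49)². Then L{6·t·cos(7t)} = 6·(s² - 49)/(s² + 49)²

Final answer: 6·(s² - 49)/(s² + 49)²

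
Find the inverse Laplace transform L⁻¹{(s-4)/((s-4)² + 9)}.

Using frequency shift, L⁻¹{(s-4)/((s-4)² + 9)} = e^(4t)·cos(3t)

Final answer: e^(4t)·cos(3t)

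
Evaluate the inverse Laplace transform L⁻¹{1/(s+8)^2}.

L⁻¹{n!/(s-a)^(n+1)} = t^n·e^(at) with n=1, a=-8. So L⁻¹{1/(s+8)^2} = t·e^(-8t)

Final answer: t·e^(-8t)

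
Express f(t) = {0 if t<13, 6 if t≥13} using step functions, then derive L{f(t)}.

f(t) = 6·u(t-13). L{u(t-13)} = e^(-13s)/s, so L{f(t)} = 6·e^(-13s)/s

Final answer: 6·e^(-13s)/s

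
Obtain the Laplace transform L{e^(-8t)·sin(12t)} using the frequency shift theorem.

Frequency shift: L{e^(at)f(t)} = F(s-a). L{e^(-8t)·sin(12t)} = 12/((s+8)² + 144)

Final answer: 12/((s+8)² + 144)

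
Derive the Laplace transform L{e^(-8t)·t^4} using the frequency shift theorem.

L{e^(at)·t^n} = n!/(s-a)^(n+1), so L{e^(-8t)·t^4} = 24/(s+8)^5

Final answer: 24/(s+8)^5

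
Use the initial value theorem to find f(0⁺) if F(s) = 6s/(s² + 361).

f(0⁺) = lim_{s→∞} s·6s/(s² + 361) = lim_{s→∞} 6s²/(s² + 361) = 6

Final answer: 6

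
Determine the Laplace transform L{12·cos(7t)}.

L{cos(ωt)} = s/(s² + ω²), so L{cos(7t)} = s/(s² + 49). Then L{12·cos(7t)} = 12·s/(s² + 49) = 12s/(s² + 49)

Final answer: 12s/(s² + 49)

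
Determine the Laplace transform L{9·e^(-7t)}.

L{e^(at)} = 1/(s-a), so L{e^(-7t)} = 1/(s+7). Then L{9·e^(-7t)} = 9/(s+7)

Final answer: 9/(s+7)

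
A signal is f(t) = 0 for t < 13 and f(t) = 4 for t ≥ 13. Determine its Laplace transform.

f(t) = 4·u(t-13). L{u(t-13)} = e^(-13s)/s, so L{f(t)} = 4·e^(-13s)/s

Final answer: 4·e^(-13s)/s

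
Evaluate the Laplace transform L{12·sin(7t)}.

L{sin(ωt)} = ω/(s² + ω²), so L{sin(7t)} = 7/(s² + 49). Then L{12·sin(7t)} = 12·7/(s² + 49) = 84/(s² + 49)

Final answer: 84/(s² + 49)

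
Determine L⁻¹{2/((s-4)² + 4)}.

Form: b/((s-a)² + b²) → e^(at)sin(bt). With a=4, b=2

Final answer: e^(4t)·sin(2t)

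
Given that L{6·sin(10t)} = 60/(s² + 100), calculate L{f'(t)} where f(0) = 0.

L{f'(t)} = s·F(s) - f(0) = s·60/(s² + 100) - 0 = 60s/(s² + 100)

Final answer: 60s/(s² + 100)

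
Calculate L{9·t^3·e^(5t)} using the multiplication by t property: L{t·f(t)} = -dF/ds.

Using L{t^n·e^(at)} = n!/(s-a)^(n+1), L{t^3·e^(5t)} = 6/(s-5)^4, so L{9·t^3·e^(5t)} = 9·6/(s-5)^4 = 54/(s-5)^4

Final answer: 54/(s-5)^4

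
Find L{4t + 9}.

L{4t + 9} = 4·L{t} + 9·L{1} = 4/s² + 9/s

Final answer: 4/s² + 9/s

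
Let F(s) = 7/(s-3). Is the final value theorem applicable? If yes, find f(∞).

sF(s) = 7s/(s-3) has a pole at s = 3 in the right half-plane. Theorem does NOT apply (unstable system; f(t) = 7·e^(3t) grows without bound).

Final answer: Not applicable (unstable)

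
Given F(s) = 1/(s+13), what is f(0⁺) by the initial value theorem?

f(0⁺) = lim_{s→∞} s·1/(s+13) = lim_{s→∞} s/(s+13) = 1

Final answer: 1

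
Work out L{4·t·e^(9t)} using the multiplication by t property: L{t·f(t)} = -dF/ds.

Using L{t^n·e^(at)} = n!/(s-a)^(n+1), L{t·e^(9t)} = 1/(s-9)^2, so L{4·t·e^(9t)} = 4·1/(s-9)^2 = 4/(s-9)^2

Final answer: 4/(s-9)^2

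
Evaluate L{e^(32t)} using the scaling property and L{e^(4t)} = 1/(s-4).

Using L{f(at)} = (1/a)F(s/a) with a=8 and f(t) = e^(4t): L{e^(32t)} = (1/8) · 1/((s/8)-4) = (1/8) · 8/(s-32) = 1/(s-32)

Final answer: 1/(s-32)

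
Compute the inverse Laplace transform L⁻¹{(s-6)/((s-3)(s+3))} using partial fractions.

Using partial fractions, f(t) = (-3e^(3t) + 9e^(-3t))/6

Final answer: (-3e^(3t) + 9e^(-3t))/6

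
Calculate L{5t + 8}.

L{5t + 8} = 5·L{t} + 8·L{1} = 5/s² + 8/s

Final answer: 5/s² + 8/s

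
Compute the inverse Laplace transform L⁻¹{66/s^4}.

L⁻¹{n!/s^(n+1)} = t^n with n=3. So L⁻¹{6/s^4} = t^3, and L⁻¹{66/s^4} = (66/6)·t^3 = 11·t^3

Final answer: 11·t^3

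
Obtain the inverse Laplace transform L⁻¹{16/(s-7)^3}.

L⁻¹{n!/(s-a)^(n+1)} = t^n·e^(at) with n=2, a=7. So L⁻¹{2/(s-7)^3} = t^2·e^(7t), and L⁻¹{16/(s-7)^3} = (16/2)·t^2·e^(7t) = 8·t^2·e^(7t)

Final answer: 8·t^2·e^(7t)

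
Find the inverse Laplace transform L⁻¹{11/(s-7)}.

L⁻¹{1/(s-a)} = e^(at), so L⁻¹{1/(s-7)} = e^(7t), and L⁻¹{11/(s-7)} = 11·e^(7t)

Final answer: 11·e^(7t)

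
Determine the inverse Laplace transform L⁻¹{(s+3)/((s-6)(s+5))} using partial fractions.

Using partial fractions, f(t) = (9e^(6t) + 2e^(-5t))/11

Final answer: (9e^(6t) + 2e^(-5t))/11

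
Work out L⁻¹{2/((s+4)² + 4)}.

Form: b/((s-a)² + b²) → e^(at)sin(bt). With a=-4, b=2

Final answer: e^(-4t)·sin(2t)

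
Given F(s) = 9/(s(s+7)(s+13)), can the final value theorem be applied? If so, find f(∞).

Poles of sF(s) = 9/((s+7)(s+13)) are at s = -7 and s = -13, both in the left half-plane. Theorem applies. f(∞) = lim_{s→0} sF(s) = 9/(7·13) = 9/91

Final answer: 9/91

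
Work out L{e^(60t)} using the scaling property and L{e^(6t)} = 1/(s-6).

Using L{f(at)} = (1/a)F(s/a) with a=10 and f(t) = e^(6t): L{e^(60t)} = (1/10) · 1/((s/10)-6) = (1/10) · 10/(s-60) = 1/(s-60)

Final answer: 1/(s-60)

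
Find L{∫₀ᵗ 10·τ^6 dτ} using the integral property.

L{∫₀ᵗ f(τ)dτ} = F(s)/s with f(t) = 10t^6. F(s) = 7200/s^7, so L{∫₀ᵗ 10·τ^6 dτ} = (7200/s^7)/s = 7200/s^8. (Check: ∫₀ᵗ 10·τ^6 dτ = 10t^7/7.)

Final answer: 7200/s^8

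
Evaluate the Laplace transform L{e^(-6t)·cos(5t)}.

L{e^(at)·cos(ωt)} = (s-a)/((s-a)² + ω²), so L{e^(-6t)·cos(5t)} = (s+6)/((s+6)² + 25)

Final answer: (s+6)/((s+6)² + 25)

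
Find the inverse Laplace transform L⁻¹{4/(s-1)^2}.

L⁻¹{n!/(s-a)^(n+1)} = t^n·e^(at) with n=1, a=1. So L⁻¹{1/(s-1)^2} = t·e^t, and L⁻¹{4/(s-1)^2} = (4/1)·t·e^t = 4·t·e^t

Final answer: 4·t·e^t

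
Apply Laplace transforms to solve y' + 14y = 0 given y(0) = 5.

L{y'} + 14L{y} = 0. sY - 5 + 14Y = 0. Y(s+14) = 5. Y = 5/(s+14)

Final answer: y(t) = 5e^(-14t)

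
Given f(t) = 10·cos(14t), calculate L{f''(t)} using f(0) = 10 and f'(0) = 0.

F(s) = 10s/(s² + 196). L{f''(t)} = s²F(s) - sf(0) - f'(0) = 10s³/(s² + 196) - 10s = (10s³ - 10s(s² + 196))/(s² + 196) = -1960s/(s² + 196)

Final answer: -1960s/(s² + 196)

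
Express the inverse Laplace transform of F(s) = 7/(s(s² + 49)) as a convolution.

7/(s(s² + 49)) = (1/s)·(7/(s² + 49)) = L{1}·L{sin(7t)}. So f(t) = 1*(sin(7t)) = ∫₀ᵗ sin(7τ) dτ

Final answer: ∫₀ᵗ sin(7τ) dτ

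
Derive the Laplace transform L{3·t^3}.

L{t^n} = n!/s^(n+1), so L{t^3} = 6/s^4. Then L{3·t^3} = 3·6/s^4 = 18/s^4

Final answer: 18/s^4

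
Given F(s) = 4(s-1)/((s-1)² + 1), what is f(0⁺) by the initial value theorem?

f(0⁺) = lim_{s→∞} sF(s) = lim_{s→∞} 4s(s-1)/((s-1)² + 1) = 4

Final answer: 4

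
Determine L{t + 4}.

L{t + 4} = L{t} + 4·L{1} = 1/s² + 4/s

Final answer: 1/s² + 4/s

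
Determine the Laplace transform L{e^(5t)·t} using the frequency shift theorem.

L{e^(at)·t^n} = n!/(s-a)^(n+1), so L{e^(5t)·t} = 1/(s-5)^2

Final answer: 1/(s-5)^2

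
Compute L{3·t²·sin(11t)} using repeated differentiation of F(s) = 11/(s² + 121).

F(s) = 11/(s² + 121). F'(s) = -22s/(s² + 121)². F''(s) = -22(121 - 3s²)/(s² + 121)³ = (66s² - 2662)/(s² + 121)³. So L{t²·sin(11t)} = (-1)² F''(s) = (66s² - 2662)/(s² + 121)³. Then L{3·t²·sin(11t)} = 3·(66s² - 2662)/(s² + 121)³ = (198s² - 7986)/(s² + 121)³

Final answer: (198s² - 7986)/(s² + 121)³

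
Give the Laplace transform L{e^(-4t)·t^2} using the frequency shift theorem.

L{e^(at)·t^n} = n!/(s-a)^(n+1), so L{e^(-4t)·t^2} = 2/(s+4)^3

Final answer: 2/(s+4)^3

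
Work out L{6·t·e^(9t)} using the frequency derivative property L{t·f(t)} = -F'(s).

L{e^(9t)} = 1/(s-9). By frequency derivative: L{t·e^(9t)} = -d/ds[1/(s-9)] = -(-1)/(s-9)² = 1/(s-9)². Then L{6·t·e^(9t)} = 6·1/(s-9)² = 6/(s-9)²

Final answer: 6/(s-9)²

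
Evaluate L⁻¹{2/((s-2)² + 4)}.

Form: b/((s-a)² + b²) → e^(at)sin(bt). With a=2, b=2

Final answer: e^(2t)·sin(2t)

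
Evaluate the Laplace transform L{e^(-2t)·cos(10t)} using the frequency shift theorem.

Frequency shift: L{e^(at)f(t)} = F(s-a). L{e^(-2t)·cos(10t)} = (s+2)/((s+2)² + 100)

Final answer: (s+2)/((s+2)² + 100)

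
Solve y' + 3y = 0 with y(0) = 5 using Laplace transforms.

L{y'} + 3L{y} = 0. sY - 5 + 3Y = 0. Y(s+3) = 5. Y = 5/(s+3)

Final answer: y(t) = 5e^(-3t)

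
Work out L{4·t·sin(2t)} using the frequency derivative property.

L{sin(2t)} = 2/(s² + 4). By L{t·f(t)} = -F'(s): -d/ds[2/(s² + 4)] = -(2)·(-2s)/(s² + 4)² = 4s/(s² + 4)². Then L{4·t·sin(2t)} = 4·4s/(s² + 4)² = 16s/(s² + 4)²

Final answer: 16s/(s² + 4)²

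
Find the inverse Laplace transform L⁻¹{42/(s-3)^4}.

L⁻¹{n!/(s-a)^(n+1)} = t^n·e^(at) with n=3, a=3. So L⁻¹{6/(s-3)^4} = t^3·e^(3t), and L⁻¹{42/(s-3)^4} = (42/6)·t^3·e^(3t) = 7·t^3·e^(3t)

Final answer: 7·t^3·e^(3t)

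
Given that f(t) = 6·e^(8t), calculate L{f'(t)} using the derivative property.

f(0) = 6, F(s) = 6/(s-8). L{f'(t)} = s·F(s) - f(0) = 6s/(s-8) - 6 = (6s - 6(s-8))/(s-8) = 48/(s-8)

Final answer: 48/(s-8)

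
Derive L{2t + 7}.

L{2t + 7} = 2·L{t} + 7·L{1} = 2/s² + 7/s

Final answer: 2/s² + 7/s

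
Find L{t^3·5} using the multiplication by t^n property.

L{5} = 5/s. d^1/ds^1[1/s] = -1/s². d^2/ds^2[1/s] = 2/s^3. d^3/ds^3[1/s] = -6/s^4. So L{t^3} = (-1)^{3}·-6/s^4 = 6/s^4. Then L{t^3·5} = 5·6/s^4 = 30/s^4

Final answer: 30/s^4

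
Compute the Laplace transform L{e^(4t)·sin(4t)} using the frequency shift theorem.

Frequency shift: L{e^(at)f(t)} = F(s-a). L{e^(4t)·sin(4t)} = 4/((s-4)² + 16)

Final answer: 4/((s-4)² + 16)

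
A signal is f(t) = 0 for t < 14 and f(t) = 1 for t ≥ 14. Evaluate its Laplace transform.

f(t) = u(t-14). L{u(t-14)} = e^(-14s)/s, so L{f(t)} = e^(-14s)/s

Final answer: e^(-14s)/s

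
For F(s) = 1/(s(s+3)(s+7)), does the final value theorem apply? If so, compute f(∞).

Poles of sF(s) = 1/((s+3)(s+7)) are at s = -3 and s = -7, both in the left half-plane. Theorem applies. f(∞) = lim_{s→0} sF(s) = 1/(3·7) = 1/21

Final answer: 1/21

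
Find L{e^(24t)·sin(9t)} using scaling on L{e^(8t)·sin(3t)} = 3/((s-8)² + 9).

Scaling with a=3: L{e^(24t)·sin(9t)} = (1/3) · 3/((s/3-8)² + 9). Simplifying: 9/((s-24)² + 81)

Final answer: 9/((s-24)² + 81)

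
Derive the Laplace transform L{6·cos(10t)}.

L{cos(ωt)} = s/(s² + ω²), so L{cos(10t)} = s/(s² + 100). Then L{6·cos(10t)} = 6·s/(s² + 100) = 6s/(s² + 100)

Final answer: 6s/(s² + 100)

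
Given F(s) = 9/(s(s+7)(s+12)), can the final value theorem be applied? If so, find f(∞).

Poles of sF(s) = 9/((s+7)(s+12)) are at s = -7 and s = -12, both in the left half-plane. Theorem applies. f(∞) = lim_{s→0} sF(s) = 9/(7·12) = 3/28

Final answer: 3/28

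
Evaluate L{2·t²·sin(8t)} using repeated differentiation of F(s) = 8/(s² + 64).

F(s) = 8/(s² + 64). F'(s) = -16s/(s² + 64)². F''(s) = -16(64 - 3s²)/(s² + 64)³ = (48s² - 1024)/(s² + 64)³. So L{t²·sin(8t)} = (-1)² F''(s) = (48s² - 1024)/(s² + 64)³. Then L{2·t²·sin(8t)} = 2·(48s² - 1024)/(s² + 64)³ = (96s² - 2048)/(s² + 64)³

Final answer: (96s² - 2048)/(s² + 64)³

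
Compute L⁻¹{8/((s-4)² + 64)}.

Form: b/((s-a)² + b²) → e^(at)sin(bt). With a=4, b=8

Final answer: e^(4t)·sin(8t)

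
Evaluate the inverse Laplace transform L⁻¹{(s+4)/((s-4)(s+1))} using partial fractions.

Using partial fractions, f(t) = (8e^(4t) - 3e^(-t))/5

Final answer: (8e^(4t) - 3e^(-t))/5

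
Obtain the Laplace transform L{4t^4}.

L{4t^4} = 4 · L{t^4} = 4 · 24/s^5 = 96/s^5

Final answer: 96/s^5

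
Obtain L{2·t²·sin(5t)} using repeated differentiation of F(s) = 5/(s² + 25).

F(s) = 5/(s² + 25). F'(s) = -10s/(s² + 25)². F''(s) = -10(25 - 3s²)/(s² + 25)³ = (30s² - 250)/(s² + 25)³. So L{t²·sin(5t)} = (-1)² F''(s) = (30s² - 250)/(s² + 25)³. Then L{2·t²·sin(5t)} = 2·(30s² - 250)/(s² + 25)³ = (60s² - 500)/(s² + 25)³

Final answer: (60s² - 500)/(s² + 25)³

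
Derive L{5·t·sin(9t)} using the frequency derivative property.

L{sin(9t)} = 9/(s² + 81). By L{t·f(t)} = -F'(s): -d/ds[9/(s² + 81)] = -(9)·(-2s)/(s² + 81)² = 18s/(s² + 81)². Then L{5·t·sin(9t)} = 5·18s/(s² + 81)² = 90s/(s² + 81)²

Final answer: 90s/(s² + 81)²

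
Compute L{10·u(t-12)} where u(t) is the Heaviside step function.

L{u(t-a)} = e^(-as)/s. Here a=12, so L{u(t-12)} = e^(-12s)/s, and L{10·u(t-12)} = 10·e^(-12s)/s

Final answer: 10·e^(-12s)/s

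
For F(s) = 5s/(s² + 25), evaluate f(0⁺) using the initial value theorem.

f(0⁺) = lim_{s→∞} s·5s/(s² + 25) = lim_{s→∞} 5s²/(s² + 25) = 5

Final answer: 5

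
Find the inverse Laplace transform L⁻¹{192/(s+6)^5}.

L⁻¹{n!/(s-a)^(n+1)} = t^n·e^(at) with n=4, a=-6. So L⁻¹{24/(s+6)^5} = t^4·e^(-6t), and L⁻¹{192/(s+6)^5} = (192/24)·t^4·e^(-6t) = 8·t^4·e^(-6t)

Final answer: 8·t^4·e^(-6t)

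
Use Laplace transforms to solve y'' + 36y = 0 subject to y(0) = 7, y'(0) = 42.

L{y''} + 36L{y} = 0. s²Y - 7s - 42 + 36Y = 0. Y(s² + 36) = 7s + 42. Y = (7s + 42)/(s² + 36). Inverting: y(t) = 7cos(6t) + 7sin(6t)

Final answer: y(t) = 7cos(6t) + 7sin(6t)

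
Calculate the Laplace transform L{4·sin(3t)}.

L{sin(ωt)} = ω/(s² + ω²), so L{sin(3t)} = 3/(s² + 9). Then L{4·sin(3t)} = 4·3/(s² + 9) = 12/(s² + 9)

Final answer: 12/(s² + 9)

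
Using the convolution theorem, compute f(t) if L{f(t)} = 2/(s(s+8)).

2/(s(s+8)) = (2/s)·(1/(s+8)) = L{2}·L{e^(-8t)}. By convolution, f(t) = 2*e^(-8t) = ∫₀ᵗ 2·e^(-8τ) dτ = 2·(1 - e^(-8t))/8

Final answer: 2·(1 - e^(-8t))/8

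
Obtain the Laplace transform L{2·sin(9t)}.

L{sin(ωt)} = ω/(s² + ω²), so L{sin(9t)} = 9/(s² + 81). Then L{2·sin(9t)} = 2·9/(s² + 81) = 18/(s² + 81)

Final answer: 18/(s² + 81)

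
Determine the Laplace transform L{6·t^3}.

L{t^n} = n!/s^(n+1), so L{t^3} = 6/s^4. Then L{6·t^3} = 6·6/s^4 = 36/s^4

Final answer: 36/s^4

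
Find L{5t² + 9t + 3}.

L{5t² + 9t + 3} = 5·2/s³ + 9/s² + 3/s = 10/s³ + 9/s² + 3/s

Final answer: 10/s³ + 9/s² + 3/s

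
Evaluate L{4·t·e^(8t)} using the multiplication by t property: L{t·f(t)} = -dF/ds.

Using L{t^n·e^(at)} = n!/(s-a)^(n+1), L{t·e^(8t)} = 1/(s-8)^2, so L{4·t·e^(8t)} = 4·1/(s-8)^2 = 4/(s-8)^2

Final answer: 4/(s-8)^2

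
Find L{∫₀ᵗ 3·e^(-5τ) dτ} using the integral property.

L{∫₀ᵗ f(τ)dτ} = F(s)/s with F(s) = 3/(s+5), so L{∫₀ᵗ 3·e^(-5τ) dτ} = 3/(s(s+5))

Final answer: 3/(s(s+5))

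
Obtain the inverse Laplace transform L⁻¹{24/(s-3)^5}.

L⁻¹{n!/(s-a)^(n+1)} = t^n·e^(at), so L⁻¹{24/(s-3)^5} = t^4·e^(3t)

Final answer: t^4·e^(3t)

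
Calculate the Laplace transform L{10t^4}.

L{10t^4} = 10 · L{t^4} = 10 · 24/s^5 = 240/s^5

Final answer: 240/s^5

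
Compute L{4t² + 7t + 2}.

L{4t² + 7t + 2} = 4·2/s³ + 7/s² + 2/s = 8/s³ + 7/s² + 2/s

Final answer: 8/s³ + 7/s² + 2/s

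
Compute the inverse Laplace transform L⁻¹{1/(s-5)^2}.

L⁻¹{n!/(s-a)^(n+1)} = t^n·e^(at), so L⁻¹{1/(s-5)^2} = t·e^(5t)

Final answer: t·e^(5t)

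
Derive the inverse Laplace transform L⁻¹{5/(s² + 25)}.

L⁻¹{5/(s² + 25)} = sin(5t)

Final answer: sin(5t)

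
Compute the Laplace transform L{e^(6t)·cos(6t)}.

L{e^(at)·cos(ωt)} = (s-a)/((s-a)² + ω²), so L{e^(6t)·cos(6t)} = (s-6)/((s-6)² + 36)

Final answer: (s-6)/((s-6)² + 36)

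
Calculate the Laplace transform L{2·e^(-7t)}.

L{e^(at)} = 1/(s-a), so L{e^(-7t)} = 1/(s+7). Then L{2·e^(-7t)} = 2/(s+7)

Final answer: 2/(s+7)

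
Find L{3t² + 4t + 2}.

L{3t² + 4t + 2} = 3·2/s³ + 4/s² + 2/s = 6/s³ + 4/s² + 2/s

Final answer: 6/s³ + 4/s² + 2/s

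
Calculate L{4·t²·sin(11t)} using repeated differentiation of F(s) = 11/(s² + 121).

F(s) = 11/(s² + 121). F'(s) = -22s/(s² + 121)². F''(s) = -22(121 - 3s²)/(s² + 121)³ = (66s² - 2662)/(s² + 121)³. So L{t²·sin(11t)} = (-1)² F''(s) = (66s² - 2662)/(s² + 121)³. Then L{4·t²·sin(11t)} = 4·(66s² - 2662)/(s² + 121)³ = (264s² - 10648)/(s² + 121)³

Final answer: (264s² - 10648)/(s² + 121)³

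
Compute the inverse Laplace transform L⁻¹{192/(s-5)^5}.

L⁻¹{n!/(s-a)^(n+1)} = t^n·e^(at) with n=4, a=5. So L⁻¹{24/(s-5)^5} = t^4·e^(5t), and L⁻¹{192/(s-5)^5} = (192/24)·t^4·e^(5t) = 8·t^4·e^(5t)

Final answer: 8·t^4·e^(5t)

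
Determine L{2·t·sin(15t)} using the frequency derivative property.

L{sin(15t)} = 15/(s² + 225). By L{t·f(t)} = -F'(s): -d/ds[15/(s² + 225)] = -(15)·(-2s)/(s² + 225)² = 30s/(s² + 225)². Then L{2·t·sin(15t)} = 2·30s/(s² + 225)² = 60s/(s² + 225)²

Final answer: 60s/(s² + 225)²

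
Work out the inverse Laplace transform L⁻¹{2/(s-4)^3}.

L⁻¹{n!/(s-a)^(n+1)} = t^n·e^(at), so L⁻¹{2/(s-4)^3} = t^2·e^(4t)

Final answer: t^2·e^(4t)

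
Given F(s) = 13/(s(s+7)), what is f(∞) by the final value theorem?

f(∞) = lim_{s→0} s·13/(s(s+7)) = lim_{s→0} 13/(s+7) = 13/7 = 13/7

Final answer: 13/7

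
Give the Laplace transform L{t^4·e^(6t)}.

L{t^n·e^(at)} = n!/(s-a)^(n+1), so L{t^4·e^(6t)} = 24/(s-6)^5

Final answer: 24/(s-6)^5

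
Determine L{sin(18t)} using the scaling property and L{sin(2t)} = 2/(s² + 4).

Using L{f(at)} = (1/a)F(s/a) with a=9: L{sin(18t)} = (1/9) · 2/((s/9)² + 4) = (1/9) · 2·81/(s² + 324) = 18/(s² + 324)

Final answer: 18/(s² + 324)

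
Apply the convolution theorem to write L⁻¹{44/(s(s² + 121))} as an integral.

44/(s(s² + 121)) = (1/s)·(44/(s² + 121)) = L{1}·L{4·sin(11t)}. So f(t) = 1*(4·sin(11t)) = ∫₀ᵗ 4·sin(11τ) dτ

Final answer: ∫₀ᵗ 4·sin(11τ) dτ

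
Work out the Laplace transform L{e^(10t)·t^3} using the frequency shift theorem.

L{e^(at)·t^n} = n!/(s-a)^(n+1), so L{e^(10t)·t^3} = 6/(s-10)^4

Final answer: 6/(s-10)^4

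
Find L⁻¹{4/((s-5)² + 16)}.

Form: b/((s-a)² + b²) → e^(at)sin(bt). With a=5, b=4

Final answer: e^(5t)·sin(4t)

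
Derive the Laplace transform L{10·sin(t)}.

L{sin(ωt)} = ω/(s² + ω²), so L{sin(t)} = 1/(s² + 1). Then L{10·sin(t)} = 10·1/(s² + 1) = 10/(s² + 1)

Final answer: 10/(s² + 1)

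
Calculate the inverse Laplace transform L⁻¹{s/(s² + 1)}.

L⁻¹{s/(s² + 1)} = cos(t)

Final answer: cos(t)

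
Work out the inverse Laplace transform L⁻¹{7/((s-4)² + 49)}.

Using frequency shift, L⁻¹{7/((s-4)² + 49)} = e^(4t)·sin(7t)

Final answer: e^(4t)·sin(7t)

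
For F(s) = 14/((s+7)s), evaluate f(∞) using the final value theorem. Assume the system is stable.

f(∞) = lim_{s→0} sF(s) = lim_{s→0} 14/(s+7) = 2

Final answer: 2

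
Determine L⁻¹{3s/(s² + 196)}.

This is the form c·s/(s² + a²) with a = 14, c = 3. L⁻¹ = 3·cos(14t)

Final answer: 3·cos(14t)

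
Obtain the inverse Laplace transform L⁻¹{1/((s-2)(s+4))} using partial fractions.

Decompose: A/(s-2) + B/(s+4). A = 1/6, B = -1/6. f(t) = (e^(2t) - e^(-4t))/6

Final answer: (e^(2t) - e^(-4t))/6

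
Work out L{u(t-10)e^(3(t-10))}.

u(t-a)f(t-a) with f(t)=e^(3t). L{e^(3t)} = 1/(s-3). By time shift: e^(-10s)/(s-3)

Final answer: e^(-10s)/(s-3)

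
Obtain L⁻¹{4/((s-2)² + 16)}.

Form: b/((s-a)² + b²) → e^(at)sin(bt). With a=2, b=4

Final answer: e^(2t)·sin(4t)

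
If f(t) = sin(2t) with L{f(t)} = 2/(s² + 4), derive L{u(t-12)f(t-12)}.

Time shift theorem: L{u(t-a)f(t-a)} = e^(-as)F(s). Here a=12, F(s) = 2/(s² + 4), so L{u(t-12)f(t-12)} = e^(-12s)·2/(s² + 4)

Final answer: e^(-12s)·2/(s² + 4)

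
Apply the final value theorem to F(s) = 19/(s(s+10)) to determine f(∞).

f(∞) = lim_{s→0} s·19/(s(s+10)) = lim_{s→0} 19/(s+10) = 19/10 = 19/10

Final answer: 19/10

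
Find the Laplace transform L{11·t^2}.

L{t^n} = n!/s^(n+1), so L{t^2} = 2/s^3. Then L{11·t^2} = 11·2/s^3 = 22/s^3

Final answer: 22/s^3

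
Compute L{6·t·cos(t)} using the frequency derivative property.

L{cos(t)} = s/(s² + 1). Derivative: d/ds[s/(s² + 1)] = [(s² + 1) - s·2s]/(s² + 1)² = (1 - s²)/(s² + 1)². So L{t·cos(t)} = -F'(s) = (s² - 1)/(s² + 1)². Then L{6·t·cos(t)} = 6·(s² - 1)/(s² + 1)²

Final answer: 6·(s² - 1)/(s² + 1)²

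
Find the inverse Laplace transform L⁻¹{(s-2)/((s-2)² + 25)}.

Using frequency shift, L⁻¹{(s-2)/((s-2)² + 25)} = e^(2t)·cos(5t)

Final answer: e^(2t)·cos(5t)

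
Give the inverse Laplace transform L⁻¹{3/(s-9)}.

L⁻¹{1/(s-a)} = e^(at), so L⁻¹{1/(s-9)} = e^(9t), and L⁻¹{3/(s-9)} = 3·e^(9t)

Final answer: 3·e^(9t)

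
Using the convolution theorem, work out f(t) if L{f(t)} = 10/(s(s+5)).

10/(s(s+5)) = (10/s)·(1/(s+5)) = L{10}·L{e^(-5t)}. By convolution, f(t) = 10*e^(-5t) = ∫₀ᵗ 10·e^(-5τ) dτ = 10·(1 - e^(-5t))/5

Final answer: 10·(1 - e^(-5t))/5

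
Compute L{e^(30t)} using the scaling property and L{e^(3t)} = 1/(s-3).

Using L{f(at)} = (1/a)F(s/a) with a=10 and f(t) = e^(3t): L{e^(30t)} = (1/10) · 1/((s/10)-3) = (1/10) · 10/(s-30) = 1/(s-30)

Final answer: 1/(s-30)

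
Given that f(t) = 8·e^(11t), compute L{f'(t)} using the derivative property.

f(0) = 8, F(s) = 8/(s-11). L{f'(t)} = s·F(s) - f(0) = 8s/(s-11) - 8 = (8s - 8(s-11))/(s-11) = 88/(s-11)

Final answer: 88/(s-11)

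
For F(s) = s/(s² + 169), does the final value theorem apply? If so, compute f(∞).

The final value theorem requires all poles of sF(s) in the left half-plane. sF(s) = s²/(s² + 169) has poles at s = ±13i (imaginary axis). Theorem does NOT apply (oscillatory system).

Final answer: Not applicable (oscillatory)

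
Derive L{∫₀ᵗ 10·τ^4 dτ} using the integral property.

L{∫₀ᵗ f(τ)dτ} = F(s)/s with f(t) = 10t^4. F(s) = 240/s^5, so L{∫₀ᵗ 10·τ^4 dτ} = (240/s^5)/s = 240/s^6. (Check: ∫₀ᵗ 10·τ^4 dτ = 10t^5/5.)

Final answer: 240/s^6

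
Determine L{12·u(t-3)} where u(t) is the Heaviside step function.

L{u(t-a)} = e^(-as)/s. Here a=3, so L{u(t-3)} = e^(-3s)/s, and L{12·u(t-3)} = 12·e^(-3s)/s

Final answer: 12·e^(-3s)/s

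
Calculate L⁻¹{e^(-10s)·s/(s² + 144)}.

L⁻¹{s/(s² + 144)} = cos(12t). By the time shift theorem, L⁻¹{e^(-as)F(s)} = u(t-a)f(t-a) with a=10, so L⁻¹{e^(-10s)·s/(s² + 144)} = u(t-10)·cos(12(t-10))

Final answer: u(t-10)·cos(12(t-10))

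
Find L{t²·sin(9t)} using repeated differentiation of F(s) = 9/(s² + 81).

F(s) = 9/(s² + 81). F'(s) = -18s/(s² + 81)². F''(s) = -18(81 - 3s²)/(s² + 81)³ = (54s² - 1458)/(s² + 81)³. So L{t²·sin(9t)} = (-1)² F''(s) = (54s² - 1458)/(s² + 81)³

Final answer: (54s² - 1458)/(s² + 81)³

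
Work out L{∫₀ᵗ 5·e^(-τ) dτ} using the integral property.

L{∫₀ᵗ f(τ)dτ} = F(s)/s with F(s) = 5/(s+1), so L{∫₀ᵗ 5·e^(-τ) dτ} = 5/(s(s+1))

Final answer: 5/(s(s+1))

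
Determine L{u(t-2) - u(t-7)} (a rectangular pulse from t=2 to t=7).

L{u(t-a)} = e^(-as)/s. L{u(t-2) - u(t-7)} = (e^(-2s) - e^(-7s))/s

Final answer: (e^(-2s) - e^(-7s))/s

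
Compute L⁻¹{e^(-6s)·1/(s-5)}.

L⁻¹{1/(s-5)} = e^(5t). By the time shift theorem, L⁻¹{e^(-as)F(s)} = u(t-a)f(t-a) with a=6, so L⁻¹{e^(-6s)·1/(s-5)} = u(t-6)·e^(5(t-6))

Final answer: u(t-6)·e^(5(t-6))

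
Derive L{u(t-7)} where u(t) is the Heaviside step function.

L{u(t-a)} = e^(-as)/s. Here a=7, so L{u(t-7)} = e^(-7s)/s

Final answer: e^(-7s)/s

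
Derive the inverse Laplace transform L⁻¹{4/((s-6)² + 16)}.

Using frequency shift, L⁻¹{4/((s-6)² + 16)} = e^(6t)·sin(4t)

Final answer: e^(6t)·sin(4t)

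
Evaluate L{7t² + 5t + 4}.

L{7t² + 5t + 4} = 7·2/s³ + 5/s² + 4/s = 14/s³ + 5/s² + 4/s

Final answer: 14/s³ + 5/s² + 4/s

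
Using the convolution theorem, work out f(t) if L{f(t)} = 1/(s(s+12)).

1/(s(s+12)) = (1/s)·(1/(s+12)) = L{1}·L{e^(-12t)}. By convolution, f(t) = 1*e^(-12t) = ∫₀ᵗ 1·e^(-12τ) dτ = (1 - e^(-12t))/12

Final answer: (1 - e^(-12t))/12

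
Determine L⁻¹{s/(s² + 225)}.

This is the form c·s/(s² + a²) with a = 15. L⁻¹ = cos(15t)

Final answer: cos(15t)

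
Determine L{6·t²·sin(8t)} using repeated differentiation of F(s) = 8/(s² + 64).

F(s) = 8/(s² + 64). F'(s) = -16s/(s² + 64)². F''(s) = -16(64 - 3s²)/(s² + 64)³ = (48s² - 1024)/(s² + 64)³. So L{t²·sin(8t)} = (-1)² F''(s) = (48s² - 1024)/(s² + 64)³. Then L{6·t²·sin(8t)} = 6·(48s² - 1024)/(s² + 64)³ = (288s² - 6144)/(s² + 64)³

Final answer: (288s² - 6144)/(s² + 64)³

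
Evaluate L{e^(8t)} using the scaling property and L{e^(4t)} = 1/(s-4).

Using L{f(at)} = (1/a)F(s/a) with a=2 and f(t) = e^(4t): L{e^(8t)} = (1/2) · 1/((s/2)-4) = (1/2) · 2/(s-8) = 1/(s-8)

Final answer: 1/(s-8)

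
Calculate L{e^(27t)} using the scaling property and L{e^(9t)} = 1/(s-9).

Using L{f(at)} = (1/a)F(s/a) with a=3 and f(t) = e^(9t): L{e^(27t)} = (1/3) · 1/((s/3)-9) = (1/3) · 3/(s-27) = 1/(s-27)

Final answer: 1/(s-27)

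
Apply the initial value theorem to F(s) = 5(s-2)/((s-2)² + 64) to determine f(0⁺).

f(0⁺) = lim_{s→∞} sF(s) = lim_{s→∞} 5s(s-2)/((s-2)² + 64) = 5

Final answer: 5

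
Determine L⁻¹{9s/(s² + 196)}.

This is the form c·s/(s² + a²) with a = 14, c = 9. L⁻¹ = 9·cos(14t)

Final answer: 9·cos(14t)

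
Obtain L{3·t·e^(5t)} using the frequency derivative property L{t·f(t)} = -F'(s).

L{e^(5t)} = 1/(s-5). By frequency derivative: L{t·e^(5t)} = -d/ds[1/(s-5)] = -(-1)/(s-5)² = 1/(s-5)². Then L{3·t·e^(5t)} = 3·1/(s-5)² = 3/(s-5)²

Final answer: 3/(s-5)²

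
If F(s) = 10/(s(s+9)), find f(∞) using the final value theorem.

f(∞) = lim_{s→0} s·10/(s(s+9)) = lim_{s→0} 10/(s+9) = 10/9 = 10/9

Final answer: 10/9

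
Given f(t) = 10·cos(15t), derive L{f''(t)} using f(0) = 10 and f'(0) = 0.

F(s) = 10s/(s² + 225). L{f''(t)} = s²F(s) - sf(0) - f'(0) = 10s³/(s² + 225) - 10s = (10s³ - 10s(s² + 225))/(s² + 225) = -2250s/(s² + 225)

Final answer: -2250s/(s² + 225)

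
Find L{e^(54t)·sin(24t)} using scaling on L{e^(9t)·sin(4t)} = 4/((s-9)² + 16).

Scaling with a=6: L{e^(54t)·sin(24t)} = (1/6) · 4/((s/6-9)² + 16). Simplifying: 24/((s-54)² + 576)

Final answer: 24/((s-54)² + 576)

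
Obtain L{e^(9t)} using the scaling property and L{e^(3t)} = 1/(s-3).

Using L{f(at)} = (1/a)F(s/a) with a=3 and f(t) = e^(3t): L{e^(9t)} = (1/3) · 1/((s/3)-3) = (1/3) · 3/(s-9) = 1/(s-9)

Final answer: 1/(s-9)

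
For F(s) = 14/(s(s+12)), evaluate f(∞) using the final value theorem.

f(∞) = lim_{s→0} s·14/(s(s+12)) = lim_{s→0} 14/(s+12) = 14/12 = 7/6

Final answer: 7/6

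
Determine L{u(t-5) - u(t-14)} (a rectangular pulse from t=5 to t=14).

L{u(t-a)} = e^(-as)/s. L{u(t-5) - u(t-14)} = (e^(-5s) - e^(-14s))/s

Final answer: (e^(-5s) - e^(-14s))/s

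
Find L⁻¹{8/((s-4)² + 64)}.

Form: b/((s-a)² + b²) → e^(at)sin(bt). With a=4, b=8

Final answer: e^(4t)·sin(8t)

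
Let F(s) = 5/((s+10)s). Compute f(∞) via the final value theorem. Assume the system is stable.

f(∞) = lim_{s→0} sF(s) = lim_{s→0} 5/(s+10) = 1/2

Final answer: 1/2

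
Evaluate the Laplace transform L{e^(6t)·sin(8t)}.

L{e^(at)·sin(ωt)} = ω/((s-a)² + ω²), so L{e^(6t)·sin(8t)} = 8/((s-6)² + 64)

Final answer: 8/((s-6)² + 64)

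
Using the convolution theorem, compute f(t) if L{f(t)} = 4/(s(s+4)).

4/(s(s+4)) = (4/s)·(1/(s+4)) = L{4}·L{e^(-4t)}. By convolution, f(t) = 4*e^(-4t) = ∫₀ᵗ 4·e^(-4τ) dτ = 4·(1 - e^(-4t))/4

Final answer: 4·(1 - e^(-4t))/4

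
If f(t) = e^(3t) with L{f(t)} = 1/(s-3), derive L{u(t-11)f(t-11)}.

Time shift theorem: L{u(t-a)f(t-a)} = e^(-as)F(s). Here a=11, F(s) = 1/(s-3), so L{u(t-11)f(t-11)} = e^(-11s)·1/(s-3)

Final answer: e^(-11s)·1/(s-3)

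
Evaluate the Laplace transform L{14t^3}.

L{14t^3} = 14 · L{t^3} = 14 · 6/s^4 = 84/s^4

Final answer: 84/s^4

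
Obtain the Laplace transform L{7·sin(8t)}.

L{sin(ωt)} = ω/(s² + ω²), so L{sin(8t)} = 8/(s² + 64). Then L{7·sin(8t)} = 7·8/(s² + 64) = 56/(s² + 64)

Final answer: 56/(s² + 64)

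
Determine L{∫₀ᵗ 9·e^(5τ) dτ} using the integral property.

L{∫₀ᵗ f(τ)dτ} = F(s)/s with F(s) = 9/(s-5), so L{∫₀ᵗ 9·e^(5τ) dτ} = 9/(s(s-5))

Final answer: 9/(s(s-5))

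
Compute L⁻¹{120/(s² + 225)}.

This is the form c·a/(s² + a²) with a = 15, c = 8. L⁻¹ = 8·sin(15t)

Final answer: 8·sin(15t)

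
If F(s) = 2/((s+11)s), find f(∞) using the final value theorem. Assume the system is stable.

f(∞) = lim_{s→0} sF(s) = lim_{s→0} 2/(s+11) = 2/11

Final answer: 2/11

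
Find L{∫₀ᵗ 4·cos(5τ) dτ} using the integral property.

L{∫₀ᵗ f(τ)dτ} = F(s)/s with F(s) = 4s/(s² + 25), so the result is (4s/(s² + 25))/s = 4/(s² + 25)

Final answer: 4/(s² + 25)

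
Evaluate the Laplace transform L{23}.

L{23} = 23 · L{1} = 23/s

Final answer: 23/s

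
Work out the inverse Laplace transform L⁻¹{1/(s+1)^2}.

L⁻¹{n!/(s-a)^(n+1)} = t^n·e^(at), so L⁻¹{1/(s+1)^2} = t·e^(-t)

Final answer: t·e^(-t)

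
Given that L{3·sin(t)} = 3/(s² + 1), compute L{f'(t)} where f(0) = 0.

L{f'(t)} = s·F(s) - f(0) = s·3/(s² + 1) - 0 = 3s/(s² + 1)

Final answer: 3s/(s² + 1)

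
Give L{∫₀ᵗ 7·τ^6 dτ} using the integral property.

L{∫₀ᵗ f(τ)dτ} = F(s)/s with f(t) = 7t^6. F(s) = 5040/s^7, so L{∫₀ᵗ 7·τ^6 dτ} = (5040/s^7)/s = 5040/s^8. (Check: ∫₀ᵗ 7·τ^6 dτ = 7t^7/7.)

Final answer: 5040/s^8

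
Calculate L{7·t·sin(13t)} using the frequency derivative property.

L{sin(13t)} = 13/(s² + 169). By L{t·f(t)} = -F'(s): -d/ds[13/(s² + 169)] = -(13)·(-2s)/(s² + 169)² = 26s/(s² + 169)². Then L{7·t·sin(13t)} = 7·26s/(s² + 169)² = 182s/(s² + 169)²

Final answer: 182s/(s² + 169)²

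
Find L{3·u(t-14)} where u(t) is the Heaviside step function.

L{u(t-a)} = e^(-as)/s. Here a=14, so L{u(t-14)} = e^(-14s)/s, and L{3·u(t-14)} = 3·e^(-14s)/s

Final answer: 3·e^(-14s)/s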